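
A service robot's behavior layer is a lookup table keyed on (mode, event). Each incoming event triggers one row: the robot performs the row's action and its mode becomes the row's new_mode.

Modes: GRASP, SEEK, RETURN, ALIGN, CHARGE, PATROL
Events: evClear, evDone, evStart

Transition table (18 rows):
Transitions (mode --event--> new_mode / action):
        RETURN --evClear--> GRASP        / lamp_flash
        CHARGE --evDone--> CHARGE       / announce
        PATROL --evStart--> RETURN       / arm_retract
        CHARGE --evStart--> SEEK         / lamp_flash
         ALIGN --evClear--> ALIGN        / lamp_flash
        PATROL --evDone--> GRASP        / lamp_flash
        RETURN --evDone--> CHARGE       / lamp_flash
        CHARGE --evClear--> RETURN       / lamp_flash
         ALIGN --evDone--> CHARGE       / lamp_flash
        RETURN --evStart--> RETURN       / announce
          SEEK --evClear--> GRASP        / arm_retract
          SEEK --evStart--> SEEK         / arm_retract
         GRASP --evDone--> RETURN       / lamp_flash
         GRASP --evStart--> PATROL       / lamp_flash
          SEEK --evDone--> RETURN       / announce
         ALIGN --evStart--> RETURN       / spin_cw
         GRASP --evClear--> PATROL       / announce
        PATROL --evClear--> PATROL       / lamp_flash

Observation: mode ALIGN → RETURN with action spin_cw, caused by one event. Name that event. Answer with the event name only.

try evClear: (ALIGN, evClear) → (ALIGN, lamp_flash)
try evDone: (ALIGN, evDone) → (CHARGE, lamp_flash)
try evStart: (ALIGN, evStart) → (RETURN, spin_cw)  ← matches

evStart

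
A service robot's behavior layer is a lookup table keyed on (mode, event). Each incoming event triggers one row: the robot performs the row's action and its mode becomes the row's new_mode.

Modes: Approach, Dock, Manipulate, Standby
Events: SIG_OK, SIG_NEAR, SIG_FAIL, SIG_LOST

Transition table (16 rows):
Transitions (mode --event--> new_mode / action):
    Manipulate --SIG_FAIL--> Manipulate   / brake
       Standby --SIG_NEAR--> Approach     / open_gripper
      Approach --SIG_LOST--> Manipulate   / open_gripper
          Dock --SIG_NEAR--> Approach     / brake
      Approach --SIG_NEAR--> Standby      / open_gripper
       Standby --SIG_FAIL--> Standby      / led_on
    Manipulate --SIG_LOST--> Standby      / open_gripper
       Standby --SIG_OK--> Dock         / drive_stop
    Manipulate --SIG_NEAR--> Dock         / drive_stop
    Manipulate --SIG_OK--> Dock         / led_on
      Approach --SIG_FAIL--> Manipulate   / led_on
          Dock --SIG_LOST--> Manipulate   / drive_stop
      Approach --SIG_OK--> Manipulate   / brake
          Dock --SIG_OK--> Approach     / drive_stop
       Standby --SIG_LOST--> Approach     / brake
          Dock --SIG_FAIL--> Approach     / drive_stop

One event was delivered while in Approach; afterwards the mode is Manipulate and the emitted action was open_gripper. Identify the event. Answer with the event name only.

try SIG_OK: (Approach, SIG_OK) → (Manipulate, brake)
try SIG_NEAR: (Approach, SIG_NEAR) → (Standby, open_gripper)
try SIG_FAIL: (Approach, SIG_FAIL) → (Manipulate, led_on)
try SIG_LOST: (Approach, SIG_LOST) → (Manipulate, open_gripper)  ← matches

SIG_LOST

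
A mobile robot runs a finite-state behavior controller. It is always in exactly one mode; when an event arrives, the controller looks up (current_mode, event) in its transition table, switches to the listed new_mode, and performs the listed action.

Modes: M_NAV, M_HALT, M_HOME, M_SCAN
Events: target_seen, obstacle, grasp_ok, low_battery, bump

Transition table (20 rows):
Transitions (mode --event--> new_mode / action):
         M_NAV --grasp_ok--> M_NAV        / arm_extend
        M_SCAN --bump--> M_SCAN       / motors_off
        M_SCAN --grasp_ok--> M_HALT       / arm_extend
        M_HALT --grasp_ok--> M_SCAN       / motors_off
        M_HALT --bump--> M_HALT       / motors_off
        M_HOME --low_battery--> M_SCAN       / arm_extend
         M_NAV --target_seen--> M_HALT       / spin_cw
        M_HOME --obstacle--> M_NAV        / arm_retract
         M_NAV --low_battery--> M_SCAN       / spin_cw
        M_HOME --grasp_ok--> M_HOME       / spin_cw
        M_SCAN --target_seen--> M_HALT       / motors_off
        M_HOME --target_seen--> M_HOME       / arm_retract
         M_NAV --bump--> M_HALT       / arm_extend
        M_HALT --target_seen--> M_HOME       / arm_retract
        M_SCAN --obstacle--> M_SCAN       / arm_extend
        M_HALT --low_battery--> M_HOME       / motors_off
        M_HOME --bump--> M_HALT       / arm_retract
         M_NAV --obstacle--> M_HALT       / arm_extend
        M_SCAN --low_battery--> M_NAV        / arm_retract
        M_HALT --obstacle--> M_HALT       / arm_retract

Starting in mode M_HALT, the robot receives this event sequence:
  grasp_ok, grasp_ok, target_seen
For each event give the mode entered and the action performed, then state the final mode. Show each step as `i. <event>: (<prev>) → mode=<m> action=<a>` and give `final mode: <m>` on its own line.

final mode: M_HOME

1. grasp_ok: (M_HALT) → mode=M_SCAN action=motors_off
2. grasp_ok: (M_SCAN) → mode=M_HALT action=arm_extend
3. target_seen: (M_HALT) → mode=M_HOME action=arm_retract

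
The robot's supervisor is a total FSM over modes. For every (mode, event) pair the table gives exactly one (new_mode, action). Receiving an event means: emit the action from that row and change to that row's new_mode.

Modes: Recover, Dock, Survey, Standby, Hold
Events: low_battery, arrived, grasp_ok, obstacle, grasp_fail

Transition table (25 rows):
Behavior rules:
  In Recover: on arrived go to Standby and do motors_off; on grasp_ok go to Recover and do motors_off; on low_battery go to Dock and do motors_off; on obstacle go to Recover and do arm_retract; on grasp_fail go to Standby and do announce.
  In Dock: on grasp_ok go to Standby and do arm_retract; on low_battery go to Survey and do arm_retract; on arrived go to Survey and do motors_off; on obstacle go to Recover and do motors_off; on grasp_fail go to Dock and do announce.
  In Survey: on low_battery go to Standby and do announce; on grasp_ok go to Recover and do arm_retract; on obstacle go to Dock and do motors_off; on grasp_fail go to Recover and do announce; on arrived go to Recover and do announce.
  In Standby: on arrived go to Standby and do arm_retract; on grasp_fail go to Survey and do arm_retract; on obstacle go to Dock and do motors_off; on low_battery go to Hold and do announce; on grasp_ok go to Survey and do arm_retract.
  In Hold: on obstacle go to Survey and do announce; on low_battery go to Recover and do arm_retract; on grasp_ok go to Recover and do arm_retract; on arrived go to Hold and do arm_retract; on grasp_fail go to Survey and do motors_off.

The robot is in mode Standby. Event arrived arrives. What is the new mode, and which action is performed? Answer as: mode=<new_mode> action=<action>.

mode=Standby action=arm_retract

current mode = Standby; filter table to that mode:
  (Standby, arrived) → (Standby, arm_retract)  ← event matches
  (Standby, grasp_fail) → (Survey, arm_retract)
  (Standby, obstacle) → (Dock, motors_off)
  (Standby, low_battery) → (Hold, announce)
  (Standby, grasp_ok) → (Survey, arm_retract)
event = arrived selects (Standby, arm_retract)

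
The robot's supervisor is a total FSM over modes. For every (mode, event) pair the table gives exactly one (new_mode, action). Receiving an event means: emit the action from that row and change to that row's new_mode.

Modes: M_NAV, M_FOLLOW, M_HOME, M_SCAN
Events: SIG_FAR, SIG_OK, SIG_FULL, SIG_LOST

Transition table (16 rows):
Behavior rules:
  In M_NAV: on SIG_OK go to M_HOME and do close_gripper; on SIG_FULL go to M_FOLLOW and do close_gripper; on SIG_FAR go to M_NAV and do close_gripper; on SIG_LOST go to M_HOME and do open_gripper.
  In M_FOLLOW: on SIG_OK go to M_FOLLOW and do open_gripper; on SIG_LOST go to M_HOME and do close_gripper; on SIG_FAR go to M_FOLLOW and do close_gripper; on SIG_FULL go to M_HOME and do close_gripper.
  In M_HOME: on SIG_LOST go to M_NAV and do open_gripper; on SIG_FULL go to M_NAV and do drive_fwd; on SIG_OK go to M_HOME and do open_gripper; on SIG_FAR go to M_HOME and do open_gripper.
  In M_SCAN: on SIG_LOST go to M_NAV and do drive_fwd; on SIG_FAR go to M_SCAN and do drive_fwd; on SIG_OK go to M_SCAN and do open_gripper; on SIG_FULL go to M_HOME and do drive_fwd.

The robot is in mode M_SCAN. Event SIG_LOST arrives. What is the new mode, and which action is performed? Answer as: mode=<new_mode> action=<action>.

mode=M_NAV action=drive_fwd

current mode = M_SCAN; filter table to that mode:
  (M_SCAN, SIG_LOST) → (M_NAV, drive_fwd)  ← event matches
  (M_SCAN, SIG_FAR) → (M_SCAN, drive_fwd)
  (M_SCAN, SIG_OK) → (M_SCAN, open_gripper)
  (M_SCAN, SIG_FULL) → (M_HOME, drive_fwd)
event = SIG_LOST selects (M_NAV, drive_fwd)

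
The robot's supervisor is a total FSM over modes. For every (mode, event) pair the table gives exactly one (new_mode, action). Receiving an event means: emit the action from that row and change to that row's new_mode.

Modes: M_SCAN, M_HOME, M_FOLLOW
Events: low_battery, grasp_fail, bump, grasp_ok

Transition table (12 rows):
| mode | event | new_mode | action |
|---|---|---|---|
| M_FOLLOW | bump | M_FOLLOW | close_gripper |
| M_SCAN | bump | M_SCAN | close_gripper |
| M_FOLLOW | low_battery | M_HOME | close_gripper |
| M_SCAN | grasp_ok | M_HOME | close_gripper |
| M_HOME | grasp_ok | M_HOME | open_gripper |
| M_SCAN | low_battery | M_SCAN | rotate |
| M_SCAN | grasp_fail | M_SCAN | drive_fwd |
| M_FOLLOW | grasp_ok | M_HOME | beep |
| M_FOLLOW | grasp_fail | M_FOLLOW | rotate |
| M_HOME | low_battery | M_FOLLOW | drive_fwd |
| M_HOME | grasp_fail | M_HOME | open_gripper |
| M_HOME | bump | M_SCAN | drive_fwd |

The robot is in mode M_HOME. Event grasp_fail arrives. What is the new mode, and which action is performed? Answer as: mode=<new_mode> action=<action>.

current mode = M_HOME; filter table to that mode:
  (M_HOME, grasp_ok) → (M_HOME, open_gripper)
  (M_HOME, low_battery) → (M_FOLLOW, drive_fwd)
  (M_HOME, grasp_fail) → (M_HOME, open_gripper)  ← event matches
  (M_HOME, bump) → (M_SCAN, drive_fwd)
event = grasp_fail selects (M_HOME, open_gripper)

mode=M_HOME action=open_gripper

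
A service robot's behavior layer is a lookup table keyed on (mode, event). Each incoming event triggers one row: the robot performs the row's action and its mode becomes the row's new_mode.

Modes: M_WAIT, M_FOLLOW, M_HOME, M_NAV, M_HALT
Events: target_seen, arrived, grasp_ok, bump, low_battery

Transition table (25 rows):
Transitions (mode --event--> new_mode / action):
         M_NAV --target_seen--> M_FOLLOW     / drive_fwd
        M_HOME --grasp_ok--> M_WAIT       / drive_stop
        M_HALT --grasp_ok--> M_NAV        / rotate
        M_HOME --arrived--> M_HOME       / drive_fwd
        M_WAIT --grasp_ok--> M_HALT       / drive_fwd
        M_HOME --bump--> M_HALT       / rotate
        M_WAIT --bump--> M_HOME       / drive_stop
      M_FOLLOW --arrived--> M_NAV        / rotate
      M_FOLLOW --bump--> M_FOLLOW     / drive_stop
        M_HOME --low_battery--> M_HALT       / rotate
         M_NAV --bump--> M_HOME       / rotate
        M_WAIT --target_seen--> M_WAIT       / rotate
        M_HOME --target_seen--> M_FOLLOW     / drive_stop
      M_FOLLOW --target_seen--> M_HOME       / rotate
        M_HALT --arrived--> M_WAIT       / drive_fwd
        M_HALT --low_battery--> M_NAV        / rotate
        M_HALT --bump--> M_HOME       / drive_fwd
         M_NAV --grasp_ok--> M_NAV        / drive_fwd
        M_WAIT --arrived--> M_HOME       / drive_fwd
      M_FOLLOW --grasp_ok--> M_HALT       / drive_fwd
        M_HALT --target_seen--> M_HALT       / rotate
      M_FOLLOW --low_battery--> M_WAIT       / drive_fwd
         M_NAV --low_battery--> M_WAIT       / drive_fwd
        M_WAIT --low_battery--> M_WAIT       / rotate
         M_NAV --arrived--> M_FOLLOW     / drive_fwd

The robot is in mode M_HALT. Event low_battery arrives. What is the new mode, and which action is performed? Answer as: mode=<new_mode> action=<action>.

current mode = M_HALT; filter table to that mode:
  (M_HALT, grasp_ok) → (M_NAV, rotate)
  (M_HALT, arrived) → (M_WAIT, drive_fwd)
  (M_HALT, low_battery) → (M_NAV, rotate)  ← event matches
  (M_HALT, bump) → (M_HOME, drive_fwd)
  (M_HALT, target_seen) → (M_HALT, rotate)
event = low_battery selects (M_NAV, rotate)

mode=M_NAV action=rotate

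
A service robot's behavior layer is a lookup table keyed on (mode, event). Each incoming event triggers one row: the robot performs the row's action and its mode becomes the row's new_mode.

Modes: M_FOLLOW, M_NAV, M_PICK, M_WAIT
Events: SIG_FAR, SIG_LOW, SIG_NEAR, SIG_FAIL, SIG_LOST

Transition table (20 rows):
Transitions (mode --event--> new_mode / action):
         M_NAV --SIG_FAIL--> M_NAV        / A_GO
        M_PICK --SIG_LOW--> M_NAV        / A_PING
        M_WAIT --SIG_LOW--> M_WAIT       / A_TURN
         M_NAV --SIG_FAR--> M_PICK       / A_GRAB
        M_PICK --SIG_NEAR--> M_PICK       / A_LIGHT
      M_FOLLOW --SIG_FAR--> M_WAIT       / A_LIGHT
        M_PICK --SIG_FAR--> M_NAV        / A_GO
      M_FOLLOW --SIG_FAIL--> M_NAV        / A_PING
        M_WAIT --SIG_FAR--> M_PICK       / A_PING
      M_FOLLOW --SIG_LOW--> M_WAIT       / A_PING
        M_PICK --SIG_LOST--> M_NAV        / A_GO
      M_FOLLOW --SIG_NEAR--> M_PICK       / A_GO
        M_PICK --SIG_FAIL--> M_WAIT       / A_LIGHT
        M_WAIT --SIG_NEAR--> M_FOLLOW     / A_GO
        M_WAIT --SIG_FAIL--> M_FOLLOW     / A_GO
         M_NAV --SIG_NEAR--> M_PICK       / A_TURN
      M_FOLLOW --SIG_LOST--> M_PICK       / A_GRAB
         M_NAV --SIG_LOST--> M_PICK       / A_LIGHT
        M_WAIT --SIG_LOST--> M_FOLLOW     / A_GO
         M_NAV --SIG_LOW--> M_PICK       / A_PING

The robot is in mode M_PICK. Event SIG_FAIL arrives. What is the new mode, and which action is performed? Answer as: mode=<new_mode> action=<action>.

current mode = M_PICK; filter table to that mode:
  (M_PICK, SIG_LOW) → (M_NAV, A_PING)
  (M_PICK, SIG_NEAR) → (M_PICK, A_LIGHT)
  (M_PICK, SIG_FAR) → (M_NAV, A_GO)
  (M_PICK, SIG_LOST) → (M_NAV, A_GO)
  (M_PICK, SIG_FAIL) → (M_WAIT, A_LIGHT)  ← event matches
event = SIG_FAIL selects (M_WAIT, A_LIGHT)

mode=M_WAIT action=A_LIGHT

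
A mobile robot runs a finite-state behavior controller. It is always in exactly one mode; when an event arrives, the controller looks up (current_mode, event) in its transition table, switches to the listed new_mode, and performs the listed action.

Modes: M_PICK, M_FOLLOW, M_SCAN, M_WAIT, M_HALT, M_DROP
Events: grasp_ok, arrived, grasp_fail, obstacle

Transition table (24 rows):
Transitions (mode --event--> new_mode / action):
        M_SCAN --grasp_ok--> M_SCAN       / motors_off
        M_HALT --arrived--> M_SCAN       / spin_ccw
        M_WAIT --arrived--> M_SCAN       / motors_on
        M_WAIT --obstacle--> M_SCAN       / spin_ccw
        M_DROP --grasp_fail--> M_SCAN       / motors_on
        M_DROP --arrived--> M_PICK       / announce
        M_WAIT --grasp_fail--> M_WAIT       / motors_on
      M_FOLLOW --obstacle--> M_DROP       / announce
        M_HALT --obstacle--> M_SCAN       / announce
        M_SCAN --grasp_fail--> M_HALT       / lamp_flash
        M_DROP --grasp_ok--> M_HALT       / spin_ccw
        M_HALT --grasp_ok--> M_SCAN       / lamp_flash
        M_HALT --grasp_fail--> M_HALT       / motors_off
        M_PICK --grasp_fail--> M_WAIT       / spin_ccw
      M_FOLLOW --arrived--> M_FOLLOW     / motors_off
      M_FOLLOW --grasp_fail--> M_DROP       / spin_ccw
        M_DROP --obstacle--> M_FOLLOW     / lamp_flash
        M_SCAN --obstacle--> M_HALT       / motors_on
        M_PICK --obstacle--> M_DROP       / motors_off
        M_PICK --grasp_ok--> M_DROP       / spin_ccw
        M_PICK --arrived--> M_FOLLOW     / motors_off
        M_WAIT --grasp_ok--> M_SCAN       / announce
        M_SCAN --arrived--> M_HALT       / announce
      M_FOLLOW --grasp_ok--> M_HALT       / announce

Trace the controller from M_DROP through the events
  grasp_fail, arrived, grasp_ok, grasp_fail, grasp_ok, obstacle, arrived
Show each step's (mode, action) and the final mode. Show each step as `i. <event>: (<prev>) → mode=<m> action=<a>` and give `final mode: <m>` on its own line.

final mode: M_SCAN

1. grasp_fail: (M_DROP) → mode=M_SCAN action=motors_on
2. arrived: (M_SCAN) → mode=M_HALT action=announce
3. grasp_ok: (M_HALT) → mode=M_SCAN action=lamp_flash
4. grasp_fail: (M_SCAN) → mode=M_HALT action=lamp_flash
5. grasp_ok: (M_HALT) → mode=M_SCAN action=lamp_flash
6. obstacle: (M_SCAN) → mode=M_HALT action=motors_on
7. arrived: (M_HALT) → mode=M_SCAN action=spin_ccw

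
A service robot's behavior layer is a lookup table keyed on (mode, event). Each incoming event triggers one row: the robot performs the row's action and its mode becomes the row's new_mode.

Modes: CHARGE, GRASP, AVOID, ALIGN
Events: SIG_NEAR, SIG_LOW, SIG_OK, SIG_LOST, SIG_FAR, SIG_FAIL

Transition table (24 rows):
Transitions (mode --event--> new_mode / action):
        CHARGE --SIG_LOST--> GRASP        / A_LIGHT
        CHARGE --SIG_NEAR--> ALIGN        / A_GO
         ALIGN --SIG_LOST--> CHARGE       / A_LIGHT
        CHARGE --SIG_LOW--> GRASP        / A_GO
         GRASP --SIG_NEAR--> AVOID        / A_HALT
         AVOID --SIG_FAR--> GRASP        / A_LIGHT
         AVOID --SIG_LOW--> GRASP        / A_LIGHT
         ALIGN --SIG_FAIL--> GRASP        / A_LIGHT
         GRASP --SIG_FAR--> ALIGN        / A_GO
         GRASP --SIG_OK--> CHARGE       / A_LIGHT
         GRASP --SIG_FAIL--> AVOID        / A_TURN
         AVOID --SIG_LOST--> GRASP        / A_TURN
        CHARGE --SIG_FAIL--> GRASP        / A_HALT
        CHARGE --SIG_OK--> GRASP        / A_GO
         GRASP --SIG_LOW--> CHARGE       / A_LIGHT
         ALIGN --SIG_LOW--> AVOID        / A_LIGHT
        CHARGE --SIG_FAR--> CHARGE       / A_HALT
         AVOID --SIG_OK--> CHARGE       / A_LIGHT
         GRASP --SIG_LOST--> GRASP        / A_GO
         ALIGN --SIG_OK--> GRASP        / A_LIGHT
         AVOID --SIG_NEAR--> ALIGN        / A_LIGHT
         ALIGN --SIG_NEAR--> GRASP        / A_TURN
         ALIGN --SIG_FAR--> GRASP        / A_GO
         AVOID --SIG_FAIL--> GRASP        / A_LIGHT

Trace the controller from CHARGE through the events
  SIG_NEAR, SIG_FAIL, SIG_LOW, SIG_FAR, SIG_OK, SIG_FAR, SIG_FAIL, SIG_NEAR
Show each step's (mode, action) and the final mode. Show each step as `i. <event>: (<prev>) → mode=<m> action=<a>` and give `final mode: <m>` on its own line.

final mode: AVOID

1. SIG_NEAR: (CHARGE) → mode=ALIGN action=A_GO
2. SIG_FAIL: (ALIGN) → mode=GRASP action=A_LIGHT
3. SIG_LOW: (GRASP) → mode=CHARGE action=A_LIGHT
4. SIG_FAR: (CHARGE) → mode=CHARGE action=A_HALT
5. SIG_OK: (CHARGE) → mode=GRASP action=A_GO
6. SIG_FAR: (GRASP) → mode=ALIGN action=A_GO
7. SIG_FAIL: (ALIGN) → mode=GRASP action=A_LIGHT
8. SIG_NEAR: (GRASP) → mode=AVOID action=A_HALT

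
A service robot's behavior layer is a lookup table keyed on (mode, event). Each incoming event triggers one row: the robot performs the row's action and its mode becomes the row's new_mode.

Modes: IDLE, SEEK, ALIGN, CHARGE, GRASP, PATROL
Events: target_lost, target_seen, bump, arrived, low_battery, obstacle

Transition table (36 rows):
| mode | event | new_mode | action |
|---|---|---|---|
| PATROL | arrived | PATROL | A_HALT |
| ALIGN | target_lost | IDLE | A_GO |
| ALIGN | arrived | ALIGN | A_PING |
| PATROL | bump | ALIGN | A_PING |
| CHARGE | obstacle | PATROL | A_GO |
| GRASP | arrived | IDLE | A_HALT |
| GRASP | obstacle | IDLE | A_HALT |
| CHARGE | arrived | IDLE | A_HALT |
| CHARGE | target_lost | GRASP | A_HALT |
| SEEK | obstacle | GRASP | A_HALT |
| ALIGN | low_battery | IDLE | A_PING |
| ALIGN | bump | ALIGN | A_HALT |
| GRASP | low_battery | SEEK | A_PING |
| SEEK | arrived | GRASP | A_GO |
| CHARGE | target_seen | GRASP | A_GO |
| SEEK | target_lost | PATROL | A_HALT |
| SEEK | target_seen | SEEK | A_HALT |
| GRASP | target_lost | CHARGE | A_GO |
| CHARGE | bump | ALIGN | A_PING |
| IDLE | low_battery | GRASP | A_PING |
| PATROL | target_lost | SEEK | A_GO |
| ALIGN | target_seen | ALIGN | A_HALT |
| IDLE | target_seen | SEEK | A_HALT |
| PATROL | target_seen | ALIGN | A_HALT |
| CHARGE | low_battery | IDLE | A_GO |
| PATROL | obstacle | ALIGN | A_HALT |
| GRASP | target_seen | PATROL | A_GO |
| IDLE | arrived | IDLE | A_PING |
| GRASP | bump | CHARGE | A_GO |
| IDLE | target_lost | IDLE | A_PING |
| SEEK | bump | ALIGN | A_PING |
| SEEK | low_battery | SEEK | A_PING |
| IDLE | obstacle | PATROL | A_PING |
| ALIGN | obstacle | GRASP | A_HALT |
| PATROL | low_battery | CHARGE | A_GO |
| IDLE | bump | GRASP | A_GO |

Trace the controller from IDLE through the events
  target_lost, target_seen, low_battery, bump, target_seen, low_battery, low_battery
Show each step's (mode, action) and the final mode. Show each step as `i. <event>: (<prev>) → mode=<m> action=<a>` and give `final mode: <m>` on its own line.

1. target_lost: (IDLE) → mode=IDLE action=A_PING
2. target_seen: (IDLE) → mode=SEEK action=A_HALT
3. low_battery: (SEEK) → mode=SEEK action=A_PING
4. bump: (SEEK) → mode=ALIGN action=A_PING
5. target_seen: (ALIGN) → mode=ALIGN action=A_HALT
6. low_battery: (ALIGN) → mode=IDLE action=A_PING
7. low_battery: (IDLE) → mode=GRASP action=A_PING

final mode: GRASP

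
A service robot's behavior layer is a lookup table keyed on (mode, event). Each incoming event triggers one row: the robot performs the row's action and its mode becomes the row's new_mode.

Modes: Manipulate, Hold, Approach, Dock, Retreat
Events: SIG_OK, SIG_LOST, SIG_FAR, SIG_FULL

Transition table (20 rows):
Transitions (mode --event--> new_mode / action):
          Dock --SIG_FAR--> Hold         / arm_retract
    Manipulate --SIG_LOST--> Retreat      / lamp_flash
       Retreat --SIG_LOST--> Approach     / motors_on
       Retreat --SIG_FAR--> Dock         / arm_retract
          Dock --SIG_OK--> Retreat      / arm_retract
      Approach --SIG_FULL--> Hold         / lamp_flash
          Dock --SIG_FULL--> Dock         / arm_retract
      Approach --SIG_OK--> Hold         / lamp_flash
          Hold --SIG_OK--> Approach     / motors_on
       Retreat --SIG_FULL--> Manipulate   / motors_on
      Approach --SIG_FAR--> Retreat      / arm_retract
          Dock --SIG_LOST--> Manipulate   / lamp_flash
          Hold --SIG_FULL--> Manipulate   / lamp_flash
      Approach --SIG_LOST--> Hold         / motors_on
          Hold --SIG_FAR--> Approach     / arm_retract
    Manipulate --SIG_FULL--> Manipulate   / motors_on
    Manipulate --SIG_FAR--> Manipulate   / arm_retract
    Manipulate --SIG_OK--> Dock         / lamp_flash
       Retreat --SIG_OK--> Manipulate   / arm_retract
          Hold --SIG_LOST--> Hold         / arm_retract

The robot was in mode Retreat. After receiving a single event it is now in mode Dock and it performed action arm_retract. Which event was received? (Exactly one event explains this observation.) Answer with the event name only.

SIG_FAR

try SIG_OK: (Retreat, SIG_OK) → (Manipulate, arm_retract)
try SIG_LOST: (Retreat, SIG_LOST) → (Approach, motors_on)
try SIG_FAR: (Retreat, SIG_FAR) → (Dock, arm_retract)  ← matches
try SIG_FULL: (Retreat, SIG_FULL) → (Manipulate, motors_on)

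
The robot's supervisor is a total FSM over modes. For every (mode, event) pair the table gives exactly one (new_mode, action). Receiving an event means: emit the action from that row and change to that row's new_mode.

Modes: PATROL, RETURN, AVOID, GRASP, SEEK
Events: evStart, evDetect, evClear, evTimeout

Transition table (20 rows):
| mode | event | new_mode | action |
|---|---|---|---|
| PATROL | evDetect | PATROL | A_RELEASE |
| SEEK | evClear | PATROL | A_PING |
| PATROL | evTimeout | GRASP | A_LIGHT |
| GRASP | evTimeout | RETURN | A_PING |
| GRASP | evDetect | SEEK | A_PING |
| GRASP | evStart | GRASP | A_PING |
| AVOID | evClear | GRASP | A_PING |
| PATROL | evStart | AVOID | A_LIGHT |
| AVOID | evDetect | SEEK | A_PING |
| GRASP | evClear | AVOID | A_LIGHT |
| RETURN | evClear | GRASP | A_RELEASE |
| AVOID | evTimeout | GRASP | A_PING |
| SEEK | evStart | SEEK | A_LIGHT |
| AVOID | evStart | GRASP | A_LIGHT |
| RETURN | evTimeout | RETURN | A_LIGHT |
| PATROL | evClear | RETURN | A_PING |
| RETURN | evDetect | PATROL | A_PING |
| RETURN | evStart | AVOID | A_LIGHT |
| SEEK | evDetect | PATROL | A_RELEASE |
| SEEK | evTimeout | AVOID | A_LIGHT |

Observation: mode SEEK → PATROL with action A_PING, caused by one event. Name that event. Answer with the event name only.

try evStart: (SEEK, evStart) → (SEEK, A_LIGHT)
try evDetect: (SEEK, evDetect) → (PATROL, A_RELEASE)
try evClear: (SEEK, evClear) → (PATROL, A_PING)  ← matches
try evTimeout: (SEEK, evTimeout) → (AVOID, A_LIGHT)

evClear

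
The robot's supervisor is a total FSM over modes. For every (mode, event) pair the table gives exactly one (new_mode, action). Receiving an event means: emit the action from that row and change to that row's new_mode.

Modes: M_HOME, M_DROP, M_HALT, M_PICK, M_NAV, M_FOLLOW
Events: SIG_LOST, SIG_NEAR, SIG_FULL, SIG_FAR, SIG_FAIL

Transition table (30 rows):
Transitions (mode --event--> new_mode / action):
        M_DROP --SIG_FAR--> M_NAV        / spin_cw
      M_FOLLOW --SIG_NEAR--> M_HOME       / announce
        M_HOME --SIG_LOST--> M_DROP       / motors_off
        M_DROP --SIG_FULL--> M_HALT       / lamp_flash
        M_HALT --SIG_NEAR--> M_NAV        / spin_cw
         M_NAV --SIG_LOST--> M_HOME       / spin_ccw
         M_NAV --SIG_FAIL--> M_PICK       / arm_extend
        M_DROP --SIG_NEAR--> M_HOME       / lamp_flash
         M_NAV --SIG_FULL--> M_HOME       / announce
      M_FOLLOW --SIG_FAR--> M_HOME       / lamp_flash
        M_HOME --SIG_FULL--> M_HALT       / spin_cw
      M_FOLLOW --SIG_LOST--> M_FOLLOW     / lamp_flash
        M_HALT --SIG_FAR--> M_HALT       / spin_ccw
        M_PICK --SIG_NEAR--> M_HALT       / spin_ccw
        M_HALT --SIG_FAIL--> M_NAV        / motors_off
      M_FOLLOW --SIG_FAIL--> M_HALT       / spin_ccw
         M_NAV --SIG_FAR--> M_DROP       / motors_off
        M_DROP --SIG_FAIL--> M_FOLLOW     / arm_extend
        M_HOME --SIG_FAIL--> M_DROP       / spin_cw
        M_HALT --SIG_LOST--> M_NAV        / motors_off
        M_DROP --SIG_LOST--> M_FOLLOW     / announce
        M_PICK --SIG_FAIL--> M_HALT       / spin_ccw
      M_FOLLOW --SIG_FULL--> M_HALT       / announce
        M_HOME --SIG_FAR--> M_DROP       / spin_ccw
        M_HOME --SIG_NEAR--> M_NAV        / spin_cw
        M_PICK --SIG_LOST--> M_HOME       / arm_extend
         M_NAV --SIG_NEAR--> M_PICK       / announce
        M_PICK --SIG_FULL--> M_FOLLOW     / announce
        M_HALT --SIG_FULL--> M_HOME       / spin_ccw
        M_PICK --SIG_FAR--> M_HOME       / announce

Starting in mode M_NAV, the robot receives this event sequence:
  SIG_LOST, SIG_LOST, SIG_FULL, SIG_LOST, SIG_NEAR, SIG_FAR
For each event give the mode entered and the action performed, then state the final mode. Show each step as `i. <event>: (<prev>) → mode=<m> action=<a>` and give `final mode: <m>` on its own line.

1. SIG_LOST: (M_NAV) → mode=M_HOME action=spin_ccw
2. SIG_LOST: (M_HOME) → mode=M_DROP action=motors_off
3. SIG_FULL: (M_DROP) → mode=M_HALT action=lamp_flash
4. SIG_LOST: (M_HALT) → mode=M_NAV action=motors_off
5. SIG_NEAR: (M_NAV) → mode=M_PICK action=announce
6. SIG_FAR: (M_PICK) → mode=M_HOME action=announce

final mode: M_HOME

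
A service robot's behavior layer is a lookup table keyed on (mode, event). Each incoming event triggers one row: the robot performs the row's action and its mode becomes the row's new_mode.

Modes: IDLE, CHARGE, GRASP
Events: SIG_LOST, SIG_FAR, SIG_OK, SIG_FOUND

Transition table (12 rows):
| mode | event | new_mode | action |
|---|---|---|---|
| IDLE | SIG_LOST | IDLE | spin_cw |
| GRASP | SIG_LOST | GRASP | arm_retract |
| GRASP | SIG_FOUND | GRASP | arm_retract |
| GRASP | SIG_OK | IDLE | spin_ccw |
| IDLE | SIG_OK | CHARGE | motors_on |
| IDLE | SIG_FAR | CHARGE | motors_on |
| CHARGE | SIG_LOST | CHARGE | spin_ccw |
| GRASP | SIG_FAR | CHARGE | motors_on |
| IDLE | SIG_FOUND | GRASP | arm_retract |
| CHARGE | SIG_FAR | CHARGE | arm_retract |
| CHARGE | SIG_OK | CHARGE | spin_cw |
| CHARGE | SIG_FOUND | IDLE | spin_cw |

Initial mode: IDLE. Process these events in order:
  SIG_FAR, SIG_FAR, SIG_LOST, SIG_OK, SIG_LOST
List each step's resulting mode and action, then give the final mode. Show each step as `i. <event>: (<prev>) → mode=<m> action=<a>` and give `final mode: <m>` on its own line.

1. SIG_FAR: (IDLE) → mode=CHARGE action=motors_on
2. SIG_FAR: (CHARGE) → mode=CHARGE action=arm_retract
3. SIG_LOST: (CHARGE) → mode=CHARGE action=spin_ccw
4. SIG_OK: (CHARGE) → mode=CHARGE action=spin_cw
5. SIG_LOST: (CHARGE) → mode=CHARGE action=spin_ccw

final mode: CHARGE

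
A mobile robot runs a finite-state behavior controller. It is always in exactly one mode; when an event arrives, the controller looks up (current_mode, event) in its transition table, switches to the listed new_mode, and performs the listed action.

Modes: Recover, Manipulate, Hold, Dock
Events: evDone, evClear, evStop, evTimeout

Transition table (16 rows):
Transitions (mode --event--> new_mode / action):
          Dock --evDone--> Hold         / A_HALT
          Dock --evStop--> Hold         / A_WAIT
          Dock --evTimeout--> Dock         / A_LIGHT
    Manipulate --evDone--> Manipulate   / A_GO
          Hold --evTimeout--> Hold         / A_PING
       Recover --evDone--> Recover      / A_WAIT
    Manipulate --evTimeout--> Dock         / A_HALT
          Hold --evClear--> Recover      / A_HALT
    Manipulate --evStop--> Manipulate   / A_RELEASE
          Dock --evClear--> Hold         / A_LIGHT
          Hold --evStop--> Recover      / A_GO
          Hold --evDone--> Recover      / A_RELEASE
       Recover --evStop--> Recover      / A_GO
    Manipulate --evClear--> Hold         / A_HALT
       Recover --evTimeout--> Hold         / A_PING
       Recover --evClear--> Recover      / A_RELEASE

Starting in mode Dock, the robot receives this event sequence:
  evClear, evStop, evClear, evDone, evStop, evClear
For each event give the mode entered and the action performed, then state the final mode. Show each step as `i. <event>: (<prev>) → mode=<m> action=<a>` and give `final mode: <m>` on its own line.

1. evClear: (Dock) → mode=Hold action=A_LIGHT
2. evStop: (Hold) → mode=Recover action=A_GO
3. evClear: (Recover) → mode=Recover action=A_RELEASE
4. evDone: (Recover) → mode=Recover action=A_WAIT
5. evStop: (Recover) → mode=Recover action=A_GO
6. evClear: (Recover) → mode=Recover action=A_RELEASE

final mode: Recover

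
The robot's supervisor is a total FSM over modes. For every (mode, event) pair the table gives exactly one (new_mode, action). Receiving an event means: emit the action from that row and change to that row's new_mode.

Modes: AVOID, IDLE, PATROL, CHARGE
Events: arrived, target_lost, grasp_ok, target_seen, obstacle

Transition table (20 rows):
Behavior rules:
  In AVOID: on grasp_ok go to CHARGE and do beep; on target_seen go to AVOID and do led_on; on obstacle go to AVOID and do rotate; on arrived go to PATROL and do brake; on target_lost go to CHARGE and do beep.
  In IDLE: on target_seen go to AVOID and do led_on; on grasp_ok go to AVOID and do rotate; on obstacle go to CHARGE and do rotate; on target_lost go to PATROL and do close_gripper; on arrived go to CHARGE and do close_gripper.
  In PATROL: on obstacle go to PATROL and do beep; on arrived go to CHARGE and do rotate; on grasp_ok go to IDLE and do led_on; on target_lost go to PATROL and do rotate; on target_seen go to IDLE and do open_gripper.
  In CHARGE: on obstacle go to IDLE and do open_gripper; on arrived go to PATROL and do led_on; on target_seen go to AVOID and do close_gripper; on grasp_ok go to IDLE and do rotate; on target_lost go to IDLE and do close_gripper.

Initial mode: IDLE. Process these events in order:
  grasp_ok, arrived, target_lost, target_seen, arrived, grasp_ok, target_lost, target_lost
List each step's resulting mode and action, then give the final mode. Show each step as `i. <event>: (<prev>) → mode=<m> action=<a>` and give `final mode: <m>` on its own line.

final mode: PATROL

1. grasp_ok: (IDLE) → mode=AVOID action=rotate
2. arrived: (AVOID) → mode=PATROL action=brake
3. target_lost: (PATROL) → mode=PATROL action=rotate
4. target_seen: (PATROL) → mode=IDLE action=open_gripper
5. arrived: (IDLE) → mode=CHARGE action=close_gripper
6. grasp_ok: (CHARGE) → mode=IDLE action=rotate
7. target_lost: (IDLE) → mode=PATROL action=close_gripper
8. target_lost: (PATROL) → mode=PATROL action=rotate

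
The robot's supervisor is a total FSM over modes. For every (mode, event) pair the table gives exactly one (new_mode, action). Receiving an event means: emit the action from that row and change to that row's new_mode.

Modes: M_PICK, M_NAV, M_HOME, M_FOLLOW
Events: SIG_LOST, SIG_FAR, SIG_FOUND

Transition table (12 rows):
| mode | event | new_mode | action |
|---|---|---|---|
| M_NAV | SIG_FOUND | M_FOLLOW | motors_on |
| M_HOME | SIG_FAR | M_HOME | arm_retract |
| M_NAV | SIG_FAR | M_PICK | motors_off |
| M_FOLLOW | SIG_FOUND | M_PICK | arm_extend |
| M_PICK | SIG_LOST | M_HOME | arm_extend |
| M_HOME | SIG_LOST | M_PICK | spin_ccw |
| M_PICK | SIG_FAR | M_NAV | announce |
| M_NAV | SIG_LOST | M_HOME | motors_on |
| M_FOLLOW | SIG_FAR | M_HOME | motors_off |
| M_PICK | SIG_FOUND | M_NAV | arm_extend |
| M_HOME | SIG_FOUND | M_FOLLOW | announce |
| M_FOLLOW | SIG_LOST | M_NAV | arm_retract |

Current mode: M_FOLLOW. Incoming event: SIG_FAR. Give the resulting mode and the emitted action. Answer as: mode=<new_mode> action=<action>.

current mode = M_FOLLOW; filter table to that mode:
  (M_FOLLOW, SIG_FOUND) → (M_PICK, arm_extend)
  (M_FOLLOW, SIG_FAR) → (M_HOME, motors_off)  ← event matches
  (M_FOLLOW, SIG_LOST) → (M_NAV, arm_retract)
event = SIG_FAR selects (M_HOME, motors_off)

mode=M_HOME action=motors_off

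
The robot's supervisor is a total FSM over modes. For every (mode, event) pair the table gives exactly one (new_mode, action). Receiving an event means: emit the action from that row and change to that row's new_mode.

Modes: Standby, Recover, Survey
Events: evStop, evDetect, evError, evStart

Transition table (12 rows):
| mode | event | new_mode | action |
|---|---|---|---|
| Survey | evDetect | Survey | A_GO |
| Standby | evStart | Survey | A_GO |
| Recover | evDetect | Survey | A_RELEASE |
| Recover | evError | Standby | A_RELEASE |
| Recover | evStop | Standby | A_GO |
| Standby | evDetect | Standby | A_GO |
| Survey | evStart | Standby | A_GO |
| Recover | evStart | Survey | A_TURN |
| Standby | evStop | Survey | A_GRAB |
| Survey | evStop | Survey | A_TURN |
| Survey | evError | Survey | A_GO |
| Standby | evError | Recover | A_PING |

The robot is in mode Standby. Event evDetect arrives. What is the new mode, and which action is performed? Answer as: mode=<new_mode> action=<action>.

current mode = Standby; filter table to that mode:
  (Standby, evStart) → (Survey, A_GO)
  (Standby, evDetect) → (Standby, A_GO)  ← event matches
  (Standby, evStop) → (Survey, A_GRAB)
  (Standby, evError) → (Recover, A_PING)
event = evDetect selects (Standby, A_GO)

mode=Standby action=A_GO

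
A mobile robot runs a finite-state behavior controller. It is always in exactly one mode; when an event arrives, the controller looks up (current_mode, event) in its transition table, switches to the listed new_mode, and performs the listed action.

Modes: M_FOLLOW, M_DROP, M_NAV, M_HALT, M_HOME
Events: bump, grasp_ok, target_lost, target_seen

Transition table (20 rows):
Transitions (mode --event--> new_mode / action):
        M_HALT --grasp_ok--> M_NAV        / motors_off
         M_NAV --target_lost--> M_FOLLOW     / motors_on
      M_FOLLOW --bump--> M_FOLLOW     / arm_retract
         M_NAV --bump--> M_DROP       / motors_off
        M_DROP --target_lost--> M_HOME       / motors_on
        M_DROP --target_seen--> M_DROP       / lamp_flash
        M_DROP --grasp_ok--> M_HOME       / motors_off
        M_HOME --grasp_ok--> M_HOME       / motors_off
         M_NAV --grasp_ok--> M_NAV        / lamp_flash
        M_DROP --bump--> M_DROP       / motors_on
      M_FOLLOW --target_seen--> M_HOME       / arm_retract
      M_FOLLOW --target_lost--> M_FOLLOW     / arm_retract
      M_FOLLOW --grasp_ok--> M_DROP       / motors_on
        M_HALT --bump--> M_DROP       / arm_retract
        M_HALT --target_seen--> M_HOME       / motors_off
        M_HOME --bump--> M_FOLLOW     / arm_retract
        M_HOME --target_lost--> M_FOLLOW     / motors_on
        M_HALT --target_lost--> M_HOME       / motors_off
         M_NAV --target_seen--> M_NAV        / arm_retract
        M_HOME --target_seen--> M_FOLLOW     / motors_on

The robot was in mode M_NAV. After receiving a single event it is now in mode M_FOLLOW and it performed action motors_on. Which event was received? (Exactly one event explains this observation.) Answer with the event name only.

target_lost

try bump: (M_NAV, bump) → (M_DROP, motors_off)
try grasp_ok: (M_NAV, grasp_ok) → (M_NAV, lamp_flash)
try target_lost: (M_NAV, target_lost) → (M_FOLLOW, motors_on)  ← matches
try target_seen: (M_NAV, target_seen) → (M_NAV, arm_retract)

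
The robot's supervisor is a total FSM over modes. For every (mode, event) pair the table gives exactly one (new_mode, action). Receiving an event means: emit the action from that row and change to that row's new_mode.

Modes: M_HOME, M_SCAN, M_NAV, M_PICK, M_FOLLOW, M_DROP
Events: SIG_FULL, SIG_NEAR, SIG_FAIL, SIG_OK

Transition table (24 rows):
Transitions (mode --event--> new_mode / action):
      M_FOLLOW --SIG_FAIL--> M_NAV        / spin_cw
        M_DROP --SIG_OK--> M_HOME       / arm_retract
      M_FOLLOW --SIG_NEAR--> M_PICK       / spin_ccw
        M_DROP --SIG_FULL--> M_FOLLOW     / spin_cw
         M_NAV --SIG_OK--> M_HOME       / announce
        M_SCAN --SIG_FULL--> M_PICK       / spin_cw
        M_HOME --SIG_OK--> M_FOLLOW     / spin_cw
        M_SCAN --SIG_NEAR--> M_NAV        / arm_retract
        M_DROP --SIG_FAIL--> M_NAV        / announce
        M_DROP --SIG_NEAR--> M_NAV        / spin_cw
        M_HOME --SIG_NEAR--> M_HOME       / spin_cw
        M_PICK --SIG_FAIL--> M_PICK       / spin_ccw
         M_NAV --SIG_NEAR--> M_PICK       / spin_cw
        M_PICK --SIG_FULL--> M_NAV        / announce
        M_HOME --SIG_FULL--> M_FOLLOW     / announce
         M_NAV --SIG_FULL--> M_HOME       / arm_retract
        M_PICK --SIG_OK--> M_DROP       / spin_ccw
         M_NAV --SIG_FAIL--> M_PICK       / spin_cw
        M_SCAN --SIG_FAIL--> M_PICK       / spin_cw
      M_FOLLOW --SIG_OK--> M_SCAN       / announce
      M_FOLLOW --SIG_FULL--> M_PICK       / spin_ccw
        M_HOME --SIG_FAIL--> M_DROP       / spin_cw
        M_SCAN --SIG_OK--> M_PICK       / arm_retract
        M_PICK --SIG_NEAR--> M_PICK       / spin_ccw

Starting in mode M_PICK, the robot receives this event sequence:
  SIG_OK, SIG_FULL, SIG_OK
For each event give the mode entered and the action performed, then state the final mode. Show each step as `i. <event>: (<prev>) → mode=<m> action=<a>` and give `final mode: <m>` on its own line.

final mode: M_SCAN

1. SIG_OK: (M_PICK) → mode=M_DROP action=spin_ccw
2. SIG_FULL: (M_DROP) → mode=M_FOLLOW action=spin_cw
3. SIG_OK: (M_FOLLOW) → mode=M_SCAN action=announce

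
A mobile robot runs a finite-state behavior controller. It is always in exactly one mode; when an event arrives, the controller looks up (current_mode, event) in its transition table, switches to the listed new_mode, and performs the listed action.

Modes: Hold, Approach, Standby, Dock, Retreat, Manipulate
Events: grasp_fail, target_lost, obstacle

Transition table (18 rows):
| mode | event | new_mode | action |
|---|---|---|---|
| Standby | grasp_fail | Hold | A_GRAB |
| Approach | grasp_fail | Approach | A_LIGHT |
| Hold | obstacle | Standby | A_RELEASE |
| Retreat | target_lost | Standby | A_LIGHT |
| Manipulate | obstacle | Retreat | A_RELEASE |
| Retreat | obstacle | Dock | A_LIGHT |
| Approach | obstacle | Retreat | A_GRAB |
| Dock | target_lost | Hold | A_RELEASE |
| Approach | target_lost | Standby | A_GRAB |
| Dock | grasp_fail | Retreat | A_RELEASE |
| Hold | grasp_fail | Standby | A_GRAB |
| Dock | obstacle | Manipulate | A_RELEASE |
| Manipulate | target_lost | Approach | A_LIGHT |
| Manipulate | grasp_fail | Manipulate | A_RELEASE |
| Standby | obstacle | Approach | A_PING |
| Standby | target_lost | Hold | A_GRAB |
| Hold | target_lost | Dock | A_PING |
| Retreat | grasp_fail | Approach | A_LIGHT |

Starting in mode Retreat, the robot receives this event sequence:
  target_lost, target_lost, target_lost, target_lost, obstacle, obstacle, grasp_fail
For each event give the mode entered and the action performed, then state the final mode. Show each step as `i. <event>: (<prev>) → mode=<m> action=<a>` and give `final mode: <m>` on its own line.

final mode: Approach

1. target_lost: (Retreat) → mode=Standby action=A_LIGHT
2. target_lost: (Standby) → mode=Hold action=A_GRAB
3. target_lost: (Hold) → mode=Dock action=A_PING
4. target_lost: (Dock) → mode=Hold action=A_RELEASE
5. obstacle: (Hold) → mode=Standby action=A_RELEASE
6. obstacle: (Standby) → mode=Approach action=A_PING
7. grasp_fail: (Approach) → mode=Approach action=A_LIGHT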